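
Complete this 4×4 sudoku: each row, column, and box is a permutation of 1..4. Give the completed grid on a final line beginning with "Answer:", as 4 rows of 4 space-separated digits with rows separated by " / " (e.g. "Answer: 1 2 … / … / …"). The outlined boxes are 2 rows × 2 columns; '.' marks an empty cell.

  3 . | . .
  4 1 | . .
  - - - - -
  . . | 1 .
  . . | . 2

Step 1. [r2c3∈{2,3}] across row 2, 2 lands solely at r2c3, so r2c3=2.
Step 2. [r4c3∈{3,4}] across col 3, 3 lands solely at r4c3, so r4c3=3.
Step 3. [r3c2∈{2,3,4}] row 3 places 3 nowhere but r3c2. So r3c2=3.
Step 4. [r3c4∈{4}] nothing but 4 survives at r3c4 ⇒ r3c4=4.
Step 5. [r4c1∈{1}] nothing but 1 survives at r4c1. So r4c1=1.
Step 6. [r1c4∈{1}] r1c4's peers cover all but 1 ⇒ r1c4=1.
Step 7. [r4c2∈{4}] r4c2 is down to just 4, so r4c2=4.
Step 8. [r2c4∈{3}] only 3 remains possible at r2c4, so r2c4=3.
Step 9. [r3c1∈{2}] r3c1's peers cover all but 2, so r3c1=2.
Step 10. [r1c2∈{2}] r1c2 is down to just 2, so r1c2=2.
Step 11. [r1c3∈{4}] nothing but 4 survives at r1c3 ⇒ r1c3=4.

Answer: 3 2 4 1 / 4 1 2 3 / 2 3 1 4 / 1 4 3 2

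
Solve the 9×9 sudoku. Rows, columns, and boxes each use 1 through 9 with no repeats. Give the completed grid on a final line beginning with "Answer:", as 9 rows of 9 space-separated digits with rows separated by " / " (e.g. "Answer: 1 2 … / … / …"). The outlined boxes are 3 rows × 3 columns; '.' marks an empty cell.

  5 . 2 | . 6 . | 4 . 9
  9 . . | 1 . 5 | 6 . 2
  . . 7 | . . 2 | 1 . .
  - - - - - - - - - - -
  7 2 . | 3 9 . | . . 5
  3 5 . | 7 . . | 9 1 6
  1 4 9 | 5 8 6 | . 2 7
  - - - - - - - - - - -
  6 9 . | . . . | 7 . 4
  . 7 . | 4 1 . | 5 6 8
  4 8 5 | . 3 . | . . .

Step 1. [r3c9∈{3}] nothing but 3 survives at r3c9. So r3c9=3.
Step 2. [r1c4∈{8}] only 8 remains possible at r1c4 ⇒ r1c4=8.
Step 3. [r2c5∈{4,7}] in col 5, 7 fits only at r2c5 ⇒ r2c5=7.
Step 4. [r2c8∈{8}] r2c8 has the single candidate 8. So r2c8=8.
Step 5. [r9c4∈{2,6,9}] r9c4 is the only open cell in row 9 admitting 6 ⇒ r9c4=6.
Step 6. [r5c5∈{2,4}] r5c5 is the only open cell in row 5 admitting 2. So r5c5=2.
Step 7. [r2c2∈{3}] r2c2 has the single candidate 3. So r2c2=3.
Step 8. [r9c8∈{9}] nothing but 9 survives at r9c8, so r9c8=9.
Step 9. [r8c3∈{3}] only 3 remains possible at r8c3. So r8c3=3.
Step 10. [r4c6∈{1,4}] r4c6 is the only open cell in row 4 admitting 1 ⇒ r4c6=1.
Step 11. [r5c3∈{8}] only 8 remains possible at r5c3, so r5c3=8.
Step 12. [r3c8∈{5}] only 5 remains possible at r3c8, so r3c8=5.
Step 13. [r7c5∈{5}] r7c5's peers cover all but 5 ⇒ r7c5=5.
Step 14. [r7c6∈{8}] nothing but 8 survives at r7c6, so r7c6=8.
Step 15. [r1c6∈{3}] r1c6's peers cover all but 3. So r1c6=3.
Step 16. [r3c2∈{6}] r3c2 is down to just 6, so r3c2=6.
Step 17. [r7c4∈{2}] nothing but 2 survives at r7c4, so r7c4=2.
Step 18. [r2c3∈{4}] only 4 remains possible at r2c3. So r2c3=4.
Step 19. [r5c6∈{4}] only 4 remains possible at r5c6. So r5c6=4.
Step 20. [r8c6∈{9}] r8c6's peers cover all but 9, so r8c6=9.
Step 21. [r4c8∈{4}] r4c8's peers cover all but 4 ⇒ r4c8=4.
Step 22. [r8c1∈{2}] r8c1's peers cover all but 2. So r8c1=2.
Step 23. [r1c2∈{1}] r1c2's peers cover all but 1. So r1c2=1.
Step 24. [r9c9∈{1}] r9c9 is down to just 1 ⇒ r9c9=1.
Step 25. [r7c8∈{3}] r7c8 is down to just 3 ⇒ r7c8=3.
Step 26. [r3c1∈{8}] only 8 remains possible at r3c1, so r3c1=8.
Step 27. [r9c7∈{2}] nothing but 2 survives at r9c7 ⇒ r9c7=2.
Step 28. [r3c4∈{9}] r3c4 is down to just 9 ⇒ r3c4=9.
Step 29. [r7c3∈{1}] r7c3's peers cover all but 1, so r7c3=1.
Step 30. [r1c8∈{7}] r1c8 has the single candidate 7 ⇒ r1c8=7.
Step 31. [r3c5∈{4}] r3c5 is down to just 4. So r3c5=4.
Step 32. [r4c7∈{8}] only 8 remains possible at r4c7 ⇒ r4c7=8.
Step 33. [r9c6∈{7}] nothing but 7 survives at r9c6 ⇒ r9c6=7.
Step 34. [r4c3∈{6}] nothing but 6 survives at r4c3, so r4c3=6.
Step 35. [r6c7∈{3}] r6c7 is down to just 3, so r6c7=3.

Answer: 5 1 2 8 6 3 4 7 9 / 9 3 4 1 7 5 6 8 2 / 8 6 7 9 4 2 1 5 3 / 7 2 6 3 9 1 8 4 5 / 3 5 8 7 2 4 9 1 6 / 1 4 9 5 8 6 3 2 7 / 6 9 1 2 5 8 7 3 4 / 2 7 3 4 1 9 5 6 8 / 4 8 5 6 3 7 2 9 1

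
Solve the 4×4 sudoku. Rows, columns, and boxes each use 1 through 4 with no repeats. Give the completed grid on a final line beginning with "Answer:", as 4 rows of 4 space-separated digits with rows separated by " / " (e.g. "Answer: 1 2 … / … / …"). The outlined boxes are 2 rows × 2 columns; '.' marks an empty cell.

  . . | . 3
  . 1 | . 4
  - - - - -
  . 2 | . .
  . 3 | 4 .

Step 1. [r3c4∈{1}] nothing but 1 survives at r3c4, so r3c4=1.
Step 2. [r2c3∈{2}] only 2 remains possible at r2c3, so r2c3=2.
Step 3. [r1c2∈{4}] only 4 remains possible at r1c2, so r1c2=4.
Step 4. [r4c4∈{2}] r4c4 has the single candidate 2. So r4c4=2.
Step 5. [r2c1∈{3}] only 3 remains possible at r2c1. So r2c1=3.
Step 6. [r3c1∈{4}] nothing but 4 survives at r3c1 ⇒ r3c1=4.
Step 7. [r4c1∈{1}] only 1 remains possible at r4c1, so r4c1=1.
Step 8. [r1c1∈{2}] r1c1's peers cover all but 2, so r1c1=2.
Step 9. [r3c3∈{3}] nothing but 3 survives at r3c3 ⇒ r3c3=3.
Step 10. [r1c3∈{1}] nothing but 1 survives at r1c3, so r1c3=1.

Answer: 2 4 1 3 / 3 1 2 4 / 4 2 3 1 / 1 3 4 2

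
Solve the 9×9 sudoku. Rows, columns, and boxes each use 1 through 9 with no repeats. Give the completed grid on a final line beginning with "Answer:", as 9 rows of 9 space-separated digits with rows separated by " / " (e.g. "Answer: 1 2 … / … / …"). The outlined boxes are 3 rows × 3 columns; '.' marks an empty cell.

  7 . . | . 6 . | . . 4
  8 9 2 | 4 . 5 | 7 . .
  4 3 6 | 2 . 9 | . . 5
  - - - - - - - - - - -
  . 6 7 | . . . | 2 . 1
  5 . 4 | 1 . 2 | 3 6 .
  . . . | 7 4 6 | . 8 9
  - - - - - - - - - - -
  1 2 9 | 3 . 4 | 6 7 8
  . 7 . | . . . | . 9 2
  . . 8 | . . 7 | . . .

Step 1. [r3c8∈{1}] r3c8's peers cover all but 1, so r3c8=1.
Step 2. [r7c5∈{5}] only 5 remains possible at r7c5, so r7c5=5.
Step 3. [r1c4∈{8}] r1c4's peers cover all but 8. So r1c4=8.
Step 4. [r2c8∈{3}] r2c8 is down to just 3 ⇒ r2c8=3.
Step 5. [r5c5∈{8,9}] in row 5, 9 fits only at r5c5, so r5c5=9.
Step 6. [r8c7∈{1,4,5}] r8c7 is the only open cell in row 8 admitting 4 ⇒ r8c7=4.
Step 7. [r8c3∈{3,5}] row 8 places 5 nowhere but r8c3, so r8c3=5.
Step 8. [r8c1∈{3,6}] r8c1 is the only open cell in row 8 admitting 3. So r8c1=3.
Step 9. [r2c5∈{1}] only 1 remains possible at r2c5 ⇒ r2c5=1.
Step 10. [r6c7∈{5}] r6c7 has the single candidate 5 ⇒ r6c7=5.
Step 11. [r4c5∈{3,8}] r4c5 is the only open cell in col 5 admitting 3. So r4c5=3.
Step 12. [r1c3∈{1}] nothing but 1 survives at r1c3 ⇒ r1c3=1.
Step 13. [r4c6∈{8}] only 8 remains possible at r4c6, so r4c6=8.
Step 14. [r9c1∈{6}] only 6 remains possible at r9c1, so r9c1=6.
Step 15. [r9c2∈{4}] r9c2 is down to just 4 ⇒ r9c2=4.
Step 16. [r5c2∈{8}] nothing but 8 survives at r5c2, so r5c2=8.
Step 17. [r1c7∈{9}] r1c7's peers cover all but 9, so r1c7=9.
Step 18. [r3c5∈{7}] r3c5 has the single candidate 7. So r3c5=7.
Step 19. [r8c5∈{8}] only 8 remains possible at r8c5, so r8c5=8.
Step 20. [r9c7∈{1}] r9c7 has the single candidate 1 ⇒ r9c7=1.
Step 21. [r4c1∈{9}] r4c1 has the single candidate 9, so r4c1=9.
Step 22. [r2c9∈{6}] only 6 remains possible at r2c9. So r2c9=6.
Step 23. [r9c8∈{5}] nothing but 5 survives at r9c8 ⇒ r9c8=5.
Step 24. [r5c9∈{7}] r5c9 is down to just 7. So r5c9=7.
Step 25. [r6c2∈{1}] only 1 remains possible at r6c2, so r6c2=1.
Step 26. [r9c5∈{2}] r9c5's peers cover all but 2, so r9c5=2.
Step 27. [r8c4∈{6}] r8c4's peers cover all but 6 ⇒ r8c4=6.
Step 28. [r1c8∈{2}] r1c8 has the single candidate 2, so r1c8=2.
Step 29. [r6c1∈{2}] only 2 remains possible at r6c1. So r6c1=2.
Step 30. [r8c6∈{1}] r8c6 has the single candidate 1 ⇒ r8c6=1.
Step 31. [r4c4∈{5}] only 5 remains possible at r4c4 ⇒ r4c4=5.
Step 32. [r9c9∈{3}] only 3 remains possible at r9c9 ⇒ r9c9=3.
Step 33. [r4c8∈{4}] nothing but 4 survives at r4c8. So r4c8=4.
Step 34. [r9c4∈{9}] r9c4's peers cover all but 9, so r9c4=9.
Step 35. [r1c2∈{5}] r1c2 has the single candidate 5 ⇒ r1c2=5.
Step 36. [r1c6∈{3}] only 3 remains possible at r1c6 ⇒ r1c6=3.
Step 37. [r6c3∈{3}] only 3 remains possible at r6c3. So r6c3=3.
Step 38. [r3c7∈{8}] r3c7 has the single candidate 8. So r3c7=8.

Answer: 7 5 1 8 6 3 9 2 4 / 8 9 2 4 1 5 7 3 6 / 4 3 6 2 7 9 8 1 5 / 9 6 7 5 3 8 2 4 1 / 5 8 4 1 9 2 3 6 7 / 2 1 3 7 4 6 5 8 9 / 1 2 9 3 5 4 6 7 8 / 3 7 5 6 8 1 4 9 2 / 6 4 8 9 2 7 1 5 3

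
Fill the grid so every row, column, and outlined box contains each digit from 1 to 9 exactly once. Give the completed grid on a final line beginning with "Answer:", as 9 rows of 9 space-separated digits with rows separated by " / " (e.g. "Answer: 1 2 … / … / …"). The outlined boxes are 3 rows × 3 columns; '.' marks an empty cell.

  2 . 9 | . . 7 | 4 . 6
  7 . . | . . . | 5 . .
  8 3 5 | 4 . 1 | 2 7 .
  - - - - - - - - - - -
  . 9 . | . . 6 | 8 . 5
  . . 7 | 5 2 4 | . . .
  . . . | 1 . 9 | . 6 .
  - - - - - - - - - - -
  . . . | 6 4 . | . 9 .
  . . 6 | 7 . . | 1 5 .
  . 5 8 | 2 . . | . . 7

Step 1. [r7c7∈{3}] r7c7 is down to just 3 ⇒ r7c7=3.
Step 2. [r4c4∈{3}] nothing but 3 survives at r4c4, so r4c4=3.
Step 3. [r1c4∈{8}] r1c4 is down to just 8. So r1c4=8.
Step 4. [r1c2∈{1}] only 1 remains possible at r1c2, so r1c2=1.
Step 5. [r6c3∈{2,3,4}] col 3 places 3 nowhere but r6c3, so r6c3=3.
Step 6. [r9c6∈{3}] r9c6 has the single candidate 3, so r9c6=3.
Step 7. [r4c8∈{1,2,4}] in col 8, 2 fits only at r4c8. So r4c8=2.
Step 8. [r7c3∈{1,2}] 2 has one home in col 3: r7c3. So r7c3=2.
Step 9. [r8c2∈{4}] r8c2 has the single candidate 4. So r8c2=4.
Step 10. [r1c8∈{3}] nothing but 3 survives at r1c8 ⇒ r1c8=3.
Step 11. [r5c8∈{1}] r5c8 is down to just 1 ⇒ r5c8=1.
Step 12. [r6c5∈{7,8}] box 5 places 8 nowhere but r6c5. So r6c5=8.
Step 13. [r8c5∈{9}] r8c5's peers cover all but 9. So r8c5=9.
Step 14. [r7c9∈{8}] nothing but 8 survives at r7c9. So r7c9=8.
Step 15. [r3c9∈{9}] r3c9 is down to just 9. So r3c9=9.
Step 16. [r7c1∈{1}] r7c1 has the single candidate 1, so r7c1=1.
Step 17. [r2c2∈{6}] r2c2 is down to just 6 ⇒ r2c2=6.
Step 18. [r4c1∈{4}] r4c1 is down to just 4, so r4c1=4.
Step 19. [r9c7∈{6}] r9c7's peers cover all but 6. So r9c7=6.
Step 20. [r9c8∈{4}] r9c8's peers cover all but 4. So r9c8=4.
Step 21. [r9c1∈{9}] r9c1 is down to just 9 ⇒ r9c1=9.
Step 22. [r5c2∈{8}] nothing but 8 survives at r5c2. So r5c2=8.
Step 23. [r8c6∈{8}] nothing but 8 survives at r8c6 ⇒ r8c6=8.
Step 24. [r2c6∈{2}] r2c6's peers cover all but 2. So r2c6=2.
Step 25. [r2c3∈{4}] nothing but 4 survives at r2c3 ⇒ r2c3=4.
Step 26. [r5c1∈{6}] r5c1 is down to just 6, so r5c1=6.
Step 27. [r7c6∈{5}] nothing but 5 survives at r7c6 ⇒ r7c6=5.
Step 28. [r6c1∈{5}] r6c1's peers cover all but 5 ⇒ r6c1=5.
Step 29. [r2c8∈{8}] r2c8 is down to just 8 ⇒ r2c8=8.
Step 30. [r9c5∈{1}] nothing but 1 survives at r9c5, so r9c5=1.
Step 31. [r6c9∈{4}] nothing but 4 survives at r6c9, so r6c9=4.
Step 32. [r1c5∈{5}] nothing but 5 survives at r1c5, so r1c5=5.
Step 33. [r5c9∈{3}] r5c9 is down to just 3 ⇒ r5c9=3.
Step 34. [r2c5∈{3}] nothing but 3 survives at r2c5 ⇒ r2c5=3.
Step 35. [r6c7∈{7}] r6c7's peers cover all but 7, so r6c7=7.
Step 36. [r8c1∈{3}] r8c1's peers cover all but 3. So r8c1=3.
Step 37. [r4c5∈{7}] only 7 remains possible at r4c5. So r4c5=7.
Step 38. [r4c3∈{1}] nothing but 1 survives at r4c3 ⇒ r4c3=1.
Step 39. [r6c2∈{2}] r6c2's peers cover all but 2 ⇒ r6c2=2.
Step 40. [r7c2∈{7}] nothing but 7 survives at r7c2. So r7c2=7.
Step 41. [r5c7∈{9}] r5c7 has the single candidate 9. So r5c7=9.
Step 42. [r2c4∈{9}] r2c4 has the single candidate 9. So r2c4=9.
Step 43. [r2c9∈{1}] r2c9 is down to just 1. So r2c9=1.
Step 44. [r8c9∈{2}] r8c9 is down to just 2 ⇒ r8c9=2.
Step 45. [r3c5∈{6}] r3c5 is down to just 6, so r3c5=6.

Answer: 2 1 9 8 5 7 4 3 6 / 7 6 4 9 3 2 5 8 1 / 8 3 5 4 6 1 2 7 9 / 4 9 1 3 7 6 8 2 5 / 6 8 7 5 2 4 9 1 3 / 5 2 3 1 8 9 7 6 4 / 1 7 2 6 4 5 3 9 8 / 3 4 6 7 9 8 1 5 2 / 9 5 8 2 1 3 6 4 7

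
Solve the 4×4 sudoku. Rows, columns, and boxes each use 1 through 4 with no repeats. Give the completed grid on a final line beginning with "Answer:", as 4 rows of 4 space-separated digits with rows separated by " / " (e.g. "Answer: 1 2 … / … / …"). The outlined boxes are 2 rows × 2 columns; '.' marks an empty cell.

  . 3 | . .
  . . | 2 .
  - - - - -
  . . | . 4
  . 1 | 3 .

Step 1. [r1c1∈{1,2,4}] 2 has one home in row 1: r1c1 ⇒ r1c1=2.
Step 2. [r2c1∈{1,4}] 1 has one home in col 1: r2c1. So r2c1=1.
Step 3. [r1c4∈{1}] r1c4 has the single candidate 1. So r1c4=1.
Step 4. [r1c3∈{4}] r1c3 has the single candidate 4. So r1c3=4.
Step 5. [r3c2∈{2}] r3c2 is down to just 2 ⇒ r3c2=2.
Step 6. [r3c1∈{3}] nothing but 3 survives at r3c1 ⇒ r3c1=3.
Step 7. [r2c4∈{3}] r2c4 is down to just 3 ⇒ r2c4=3.
Step 8. [r2c2∈{4}] only 4 remains possible at r2c2. So r2c2=4.
Step 9. [r3c3∈{1}] r3c3 has the single candidate 1. So r3c3=1.
Step 10. [r4c4∈{2}] r4c4 has the single candidate 2. So r4c4=2.
Step 11. [r4c1∈{4}] nothing but 4 survives at r4c1 ⇒ r4c1=4.

Answer: 2 3 4 1 / 1 4 2 3 / 3 2 1 4 / 4 1 3 2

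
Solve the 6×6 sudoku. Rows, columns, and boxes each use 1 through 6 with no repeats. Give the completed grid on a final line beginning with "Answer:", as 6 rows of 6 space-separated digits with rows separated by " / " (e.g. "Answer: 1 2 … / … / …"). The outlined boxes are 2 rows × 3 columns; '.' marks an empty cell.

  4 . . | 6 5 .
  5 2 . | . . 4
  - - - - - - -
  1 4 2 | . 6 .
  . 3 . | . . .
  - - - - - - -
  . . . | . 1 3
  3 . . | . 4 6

Step 1. [r4c3∈{5,6}] 5 has one home in box 3: r4c3 ⇒ r4c3=5.
Step 2. [r1c2∈{1}] r1c2 has the single candidate 1, so r1c2=1.
Step 3. [r5c2∈{5,6}] r5c2 is the only open cell in col 2 admitting 6, so r5c2=6.
Step 4. [r6c4∈{2,5}] r6c4 is the only open cell in row 6 admitting 2. So r6c4=2.
Step 5. [r2c4∈{1,3}] row 2 places 1 nowhere but r2c4, so r2c4=1.
Step 6. [r5c4∈{5}] r5c4's peers cover all but 5. So r5c4=5.
Step 7. [r2c3∈{3,6}] in row 2, 6 fits only at r2c3. So r2c3=6.
Step 8. [r1c6∈{2}] r1c6's peers cover all but 2 ⇒ r1c6=2.
Step 9. [r4c4∈{4}] r4c4 has the single candidate 4 ⇒ r4c4=4.
Step 10. [r3c6∈{5}] r3c6's peers cover all but 5 ⇒ r3c6=5.
Step 11. [r3c4∈{3}] r3c4 is down to just 3. So r3c4=3.
Step 12. [r6c2∈{5}] r6c2's peers cover all but 5 ⇒ r6c2=5.
Step 13. [r2c5∈{3}] r2c5's peers cover all but 3, so r2c5=3.
Step 14. [r1c3∈{3}] r1c3's peers cover all but 3 ⇒ r1c3=3.
Step 15. [r4c5∈{2}] r4c5 has the single candidate 2 ⇒ r4c5=2.
Step 16. [r4c6∈{1}] only 1 remains possible at r4c6. So r4c6=1.
Step 17. [r4c1∈{6}] only 6 remains possible at r4c1. So r4c1=6.
Step 18. [r5c3∈{4}] r5c3's peers cover all but 4, so r5c3=4.
Step 19. [r6c3∈{1}] r6c3 has the single candidate 1, so r6c3=1.
Step 20. [r5c1∈{2}] nothing but 2 survives at r5c1. So r5c1=2.

Answer: 4 1 3 6 5 2 / 5 2 6 1 3 4 / 1 4 2 3 6 5 / 6 3 5 4 2 1 / 2 6 4 5 1 3 / 3 5 1 2 4 6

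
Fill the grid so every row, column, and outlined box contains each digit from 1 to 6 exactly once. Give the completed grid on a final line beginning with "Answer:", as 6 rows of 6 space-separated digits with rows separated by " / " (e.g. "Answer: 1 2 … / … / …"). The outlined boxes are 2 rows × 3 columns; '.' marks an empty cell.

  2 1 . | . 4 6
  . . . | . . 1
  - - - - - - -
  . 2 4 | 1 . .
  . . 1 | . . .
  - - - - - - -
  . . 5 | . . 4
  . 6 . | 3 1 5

Step 1. [r2c5∈{2,3,5}] 3 has one home in box 2: r2c5. So r2c5=3.
Step 2. [r4c6∈{2,3}] across col 6, 2 lands solely at r4c6. So r4c6=2.
Step 3. [r5c5∈{2,6}] col 5 places 2 nowhere but r5c5, so r5c5=2.
Step 4. [r4c4∈{4,5,6}] 4 has one home in row 4: r4c4. So r4c4=4.
Step 5. [r2c2∈{4,5}] col 2 places 4 nowhere but r2c2. So r2c2=4.
Step 6. [r2c1∈{5,6}] r2c1 is the only open cell in box 1 admitting 5. So r2c1=5.
Step 7. [r5c2∈{3}] only 3 remains possible at r5c2, so r5c2=3.
Step 8. [r3c5∈{5,6}] row 3 places 5 nowhere but r3c5. So r3c5=5.
Step 9. [r3c1∈{3,6}] in row 3, 6 fits only at r3c1 ⇒ r3c1=6.
Step 10. [r4c5∈{6}] r4c5's peers cover all but 6 ⇒ r4c5=6.
Step 11. [r6c3∈{2}] r6c3's peers cover all but 2 ⇒ r6c3=2.
Step 12. [r6c1∈{4}] only 4 remains possible at r6c1. So r6c1=4.
Step 13. [r1c3∈{3}] r1c3 has the single candidate 3, so r1c3=3.
Step 14. [r5c4∈{6}] r5c4 has the single candidate 6 ⇒ r5c4=6.
Step 15. [r4c2∈{5}] nothing but 5 survives at r4c2, so r4c2=5.
Step 16. [r2c3∈{6}] nothing but 6 survives at r2c3. So r2c3=6.
Step 17. [r2c4∈{2}] r2c4 has the single candidate 2, so r2c4=2.
Step 18. [r1c4∈{5}] only 5 remains possible at r1c4, so r1c4=5.
Step 19. [r3c6∈{3}] r3c6's peers cover all but 3, so r3c6=3.
Step 20. [r5c1∈{1}] r5c1's peers cover all but 1, so r5c1=1.
Step 21. [r4c1∈{3}] only 3 remains possible at r4c1 ⇒ r4c1=3.

Answer: 2 1 3 5 4 6 / 5 4 6 2 3 1 / 6 2 4 1 5 3 / 3 5 1 4 6 2 / 1 3 5 6 2 4 / 4 6 2 3 1 5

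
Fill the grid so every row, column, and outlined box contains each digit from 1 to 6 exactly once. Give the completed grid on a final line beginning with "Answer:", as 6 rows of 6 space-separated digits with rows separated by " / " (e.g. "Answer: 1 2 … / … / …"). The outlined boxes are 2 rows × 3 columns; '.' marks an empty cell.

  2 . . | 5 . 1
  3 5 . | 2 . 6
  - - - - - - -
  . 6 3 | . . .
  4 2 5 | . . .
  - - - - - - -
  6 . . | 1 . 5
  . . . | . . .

Step 1. [r2c5∈{4}] r2c5's peers cover all but 4. So r2c5=4.
Step 2. [r6c2∈{1,3,4}] col 2 places 1 nowhere but r6c2 ⇒ r6c2=1.
Step 3. [r4c5∈{1,3,6}] r4c5 is the only open cell in row 4 admitting 1. So r4c5=1.
Step 4. [r6c5∈{2,3,6}] 6 has one home in col 5: r6c5, so r6c5=6.
Step 5. [r4c6∈{3}] nothing but 3 survives at r4c6 ⇒ r4c6=3.
Step 6. [r1c2∈{4}] r1c2 is down to just 4 ⇒ r1c2=4.
Step 7. [r6c4∈{3,4}] in row 6, 3 fits only at r6c4. So r6c4=3.
Step 8. [r5c5∈{2}] r5c5 has the single candidate 2, so r5c5=2.
Step 9. [r6c6∈{4}] r6c6 has the single candidate 4, so r6c6=4.
Step 10. [r6c1∈{5}] nothing but 5 survives at r6c1. So r6c1=5.
Step 11. [r1c5∈{3}] only 3 remains possible at r1c5, so r1c5=3.
Step 12. [r6c3∈{2}] nothing but 2 survives at r6c3 ⇒ r6c3=2.
Step 13. [r4c4∈{6}] r4c4's peers cover all but 6. So r4c4=6.
Step 14. [r3c1∈{1}] r3c1 is down to just 1, so r3c1=1.
Step 15. [r1c3∈{6}] nothing but 6 survives at r1c3 ⇒ r1c3=6.
Step 16. [r3c6∈{2}] r3c6 has the single candidate 2, so r3c6=2.
Step 17. [r2c3∈{1}] only 1 remains possible at r2c3 ⇒ r2c3=1.
Step 18. [r3c5∈{5}] r3c5 has the single candidate 5. So r3c5=5.
Step 19. [r3c4∈{4}] r3c4 has the single candidate 4, so r3c4=4.
Step 20. [r5c3∈{4}] r5c3 has the single candidate 4, so r5c3=4.
Step 21. [r5c2∈{3}] r5c2's peers cover all but 3. So r5c2=3.

Answer: 2 4 6 5 3 1 / 3 5 1 2 4 6 / 1 6 3 4 5 2 / 4 2 5 6 1 3 / 6 3 4 1 2 5 / 5 1 2 3 6 4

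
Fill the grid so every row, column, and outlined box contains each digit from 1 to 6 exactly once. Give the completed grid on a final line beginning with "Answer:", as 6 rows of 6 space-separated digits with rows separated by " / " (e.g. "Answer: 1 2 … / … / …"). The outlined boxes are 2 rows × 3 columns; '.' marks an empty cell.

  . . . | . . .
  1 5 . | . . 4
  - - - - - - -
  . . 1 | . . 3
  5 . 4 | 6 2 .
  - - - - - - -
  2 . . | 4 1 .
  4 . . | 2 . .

Step 1. [r6c5∈{3,5,6}] in box 6, 3 fits only at r6c5 ⇒ r6c5=3.
Step 2. [r1c6∈{1,2,5,6}] r1c6 is the only open cell in col 6 admitting 2. So r1c6=2.
Step 3. [r1c1∈{3,6}] col 1 places 3 nowhere but r1c1, so r1c1=3.
Step 4. [r1c3∈{6}] r1c3 has the single candidate 6, so r1c3=6.
Step 5. [r1c5∈{5}] r1c5 is down to just 5 ⇒ r1c5=5.
Step 6. [r6c3∈{5}] r6c3 has the single candidate 5 ⇒ r6c3=5.
Step 7. [r6c6∈{6}] r6c6 has the single candidate 6. So r6c6=6.
Step 8. [r5c2∈{3,6}] 6 has one home in row 5: r5c2 ⇒ r5c2=6.
Step 9. [r2c4∈{3}] nothing but 3 survives at r2c4, so r2c4=3.
Step 10. [r4c2∈{3}] r4c2's peers cover all but 3, so r4c2=3.
Step 11. [r5c6∈{5}] only 5 remains possible at r5c6, so r5c6=5.
Step 12. [r6c2∈{1}] nothing but 1 survives at r6c2 ⇒ r6c2=1.
Step 13. [r3c4∈{5}] r3c4 is down to just 5 ⇒ r3c4=5.
Step 14. [r2c5∈{6}] r2c5's peers cover all but 6. So r2c5=6.
Step 15. [r4c6∈{1}] r4c6 is down to just 1. So r4c6=1.
Step 16. [r5c3∈{3}] r5c3 has the single candidate 3 ⇒ r5c3=3.
Step 17. [r3c2∈{2}] nothing but 2 survives at r3c2 ⇒ r3c2=2.
Step 18. [r3c5∈{4}] r3c5's peers cover all but 4. So r3c5=4.
Step 19. [r2c3∈{2}] nothing but 2 survives at r2c3, so r2c3=2.
Step 20. [r3c1∈{6}] nothing but 6 survives at r3c1. So r3c1=6.
Step 21. [r1c2∈{4}] r1c2's peers cover all but 4. So r1c2=4.
Step 22. [r1c4∈{1}] r1c4's peers cover all but 1. So r1c4=1.

Answer: 3 4 6 1 5 2 / 1 5 2 3 6 4 / 6 2 1 5 4 3 / 5 3 4 6 2 1 / 2 6 3 4 1 5 / 4 1 5 2 3 6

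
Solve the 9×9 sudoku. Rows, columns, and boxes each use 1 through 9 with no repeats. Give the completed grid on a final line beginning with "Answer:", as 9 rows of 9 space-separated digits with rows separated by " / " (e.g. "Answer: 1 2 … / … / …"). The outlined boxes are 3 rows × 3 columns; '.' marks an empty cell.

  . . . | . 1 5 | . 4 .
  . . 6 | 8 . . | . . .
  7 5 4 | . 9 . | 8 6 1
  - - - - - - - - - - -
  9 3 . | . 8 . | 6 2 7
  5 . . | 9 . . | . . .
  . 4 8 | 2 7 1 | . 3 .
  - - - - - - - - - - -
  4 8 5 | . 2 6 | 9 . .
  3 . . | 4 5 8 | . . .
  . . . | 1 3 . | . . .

Step 1. [r2c8∈{5,7,9}] across col 8, 9 lands solely at r2c8. So r2c8=9.
Step 2. [r1c3∈{2,3,9}] r1c3 is the only open cell in col 3 admitting 3, so r1c3=3.
Step 3. [r1c9∈{2}] r1c9 has the single candidate 2 ⇒ r1c9=2.
Step 4. [r7c8∈{1,7}] r7c8 is the only open cell in row 7 admitting 1, so r7c8=1.
Step 5. [r8c8∈{7}] only 7 remains possible at r8c8, so r8c8=7.
Step 6. [r2c7∈{3,5,7}] across col 7, 3 lands solely at r2c7 ⇒ r2c7=3.
Step 7. [r2c6∈{2,4,7}] across row 2, 7 lands solely at r2c6, so r2c6=7.
Step 8. [r5c7∈{1,4}] in col 7, 1 fits only at r5c7 ⇒ r5c7=1.
Step 9. [r5c9∈{4,8}] across box 6, 4 lands solely at r5c9. So r5c9=4.
Step 10. [r8c7∈{2}] nothing but 2 survives at r8c7 ⇒ r8c7=2.
Step 11. [r9c8∈{5,8}] across col 8, 5 lands solely at r9c8 ⇒ r9c8=5.
Step 12. [r6c1∈{6}] r6c1's peers cover all but 6 ⇒ r6c1=6.
Step 13. [r9c1∈{2}] nothing but 2 survives at r9c1. So r9c1=2.
Step 14. [r9c6∈{9}] r9c6 has the single candidate 9. So r9c6=9.
Step 15. [r9c3∈{7}] nothing but 7 survives at r9c3. So r9c3=7.
Step 16. [r9c2∈{6}] only 6 remains possible at r9c2 ⇒ r9c2=6.
Step 17. [r2c2∈{1,2}] across row 2, 2 lands solely at r2c2. So r2c2=2.
Step 18. [r8c3∈{1,9}] r8c3 is the only open cell in col 3 admitting 9, so r8c3=9.
Step 19. [r3c6∈{2,3}] r3c6 is the only open cell in row 3 admitting 2, so r3c6=2.
Step 20. [r2c9∈{5}] r2c9 is down to just 5. So r2c9=5.
Step 21. [r4c3∈{1}] r4c3 is down to just 1 ⇒ r4c3=1.
Step 22. [r5c8∈{8}] only 8 remains possible at r5c8 ⇒ r5c8=8.
Step 23. [r7c9∈{3}] r7c9's peers cover all but 3 ⇒ r7c9=3.
Step 24. [r9c9∈{8}] r9c9 has the single candidate 8, so r9c9=8.
Step 25. [r2c1∈{1}] r2c1 is down to just 1, so r2c1=1.
Step 26. [r5c5∈{6}] nothing but 6 survives at r5c5. So r5c5=6.
Step 27. [r2c5∈{4}] r2c5 has the single candidate 4, so r2c5=4.
Step 28. [r8c2∈{1}] r8c2 has the single candidate 1 ⇒ r8c2=1.
Step 29. [r8c9∈{6}] r8c9 has the single candidate 6. So r8c9=6.
Step 30. [r4c4∈{5}] r4c4 has the single candidate 5, so r4c4=5.
Step 31. [r6c7∈{5}] nothing but 5 survives at r6c7. So r6c7=5.
Step 32. [r5c6∈{3}] nothing but 3 survives at r5c6, so r5c6=3.
Step 33. [r3c4∈{3}] r3c4's peers cover all but 3 ⇒ r3c4=3.
Step 34. [r1c7∈{7}] r1c7 is down to just 7. So r1c7=7.
Step 35. [r5c3∈{2}] only 2 remains possible at r5c3 ⇒ r5c3=2.
Step 36. [r1c4∈{6}] r1c4 has the single candidate 6. So r1c4=6.
Step 37. [r1c2∈{9}] nothing but 9 survives at r1c2, so r1c2=9.
Step 38. [r6c9∈{9}] r6c9 is down to just 9. So r6c9=9.
Step 39. [r4c6∈{4}] r4c6's peers cover all but 4, so r4c6=4.
Step 40. [r1c1∈{8}] nothing but 8 survives at r1c1. So r1c1=8.
Step 41. [r7c4∈{7}] r7c4 has the single candidate 7 ⇒ r7c4=7.
Step 42. [r5c2∈{7}] nothing but 7 survives at r5c2 ⇒ r5c2=7.
Step 43. [r9c7∈{4}] only 4 remains possible at r9c7. So r9c7=4.

Answer: 8 9 3 6 1 5 7 4 2 / 1 2 6 8 4 7 3 9 5 / 7 5 4 3 9 2 8 6 1 / 9 3 1 5 8 4 6 2 7 / 5 7 2 9 6 3 1 8 4 / 6 4 8 2 7 1 5 3 9 / 4 8 5 7 2 6 9 1 3 / 3 1 9 4 5 8 2 7 6 / 2 6 7 1 3 9 4 5 8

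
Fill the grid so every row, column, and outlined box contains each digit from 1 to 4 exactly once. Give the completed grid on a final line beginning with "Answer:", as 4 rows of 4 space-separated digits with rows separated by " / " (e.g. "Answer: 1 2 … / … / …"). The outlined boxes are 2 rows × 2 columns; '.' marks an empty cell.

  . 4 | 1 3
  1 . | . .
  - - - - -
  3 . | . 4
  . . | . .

Step 1. [r3c3∈{2}] r3c3's peers cover all but 2. So r3c3=2.
Step 2. [r1c1∈{2}] nothing but 2 survives at r1c1. So r1c1=2.
Step 3. [r3c2∈{1}] r3c2's peers cover all but 1. So r3c2=1.
Step 4. [r4c2∈{2}] nothing but 2 survives at r4c2. So r4c2=2.
Step 5. [r4c1∈{4}] nothing but 4 survives at r4c1, so r4c1=4.
Step 6. [r4c3∈{3}] nothing but 3 survives at r4c3 ⇒ r4c3=3.
Step 7. [r2c2∈{3}] nothing but 3 survives at r2c2, so r2c2=3.
Step 8. [r2c4∈{2}] r2c4's peers cover all but 2 ⇒ r2c4=2.
Step 9. [r2c3∈{4}] nothing but 4 survives at r2c3. So r2c3=4.
Step 10. [r4c4∈{1}] r4c4 is down to just 1, so r4c4=1.

Answer: 2 4 1 3 / 1 3 4 2 / 3 1 2 4 / 4 2 3 1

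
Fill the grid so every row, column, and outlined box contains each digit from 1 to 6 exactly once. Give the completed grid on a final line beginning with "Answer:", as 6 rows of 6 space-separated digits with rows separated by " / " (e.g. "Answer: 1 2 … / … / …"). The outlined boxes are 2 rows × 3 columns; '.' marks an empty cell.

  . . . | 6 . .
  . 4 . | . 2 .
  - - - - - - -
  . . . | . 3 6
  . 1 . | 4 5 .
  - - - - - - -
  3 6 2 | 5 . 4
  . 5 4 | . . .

Step 1. [r6c1∈{1}] r6c1 is down to just 1 ⇒ r6c1=1.
Step 2. [r3c2∈{2}] only 2 remains possible at r3c2, so r3c2=2.
Step 3. [r4c3∈{3,6}] 3 has one home in row 4: r4c3 ⇒ r4c3=3.
Step 4. [r3c3∈{5}] r3c3 has the single candidate 5 ⇒ r3c3=5.
Step 5. [r1c3∈{1}] nothing but 1 survives at r1c3. So r1c3=1.
Step 6. [r2c6∈{1,3,5}] col 6 places 1 nowhere but r2c6, so r2c6=1.
Step 7. [r2c4∈{3}] r2c4's peers cover all but 3. So r2c4=3.
Step 8. [r2c1∈{5,6}] across row 2, 5 lands solely at r2c1. So r2c1=5.
Step 9. [r6c6∈{2,3}] row 6 places 3 nowhere but r6c6, so r6c6=3.
Step 10. [r2c3∈{6}] nothing but 6 survives at r2c3. So r2c3=6.
Step 11. [r4c1∈{6}] r4c1 is down to just 6 ⇒ r4c1=6.
Step 12. [r6c4∈{2}] r6c4 is down to just 2. So r6c4=2.
Step 13. [r1c5∈{4}] r1c5 is down to just 4, so r1c5=4.
Step 14. [r3c4∈{1}] r3c4's peers cover all but 1. So r3c4=1.
Step 15. [r1c6∈{5}] only 5 remains possible at r1c6. So r1c6=5.
Step 16. [r4c6∈{2}] r4c6's peers cover all but 2. So r4c6=2.
Step 17. [r1c1∈{2}] r1c1 is down to just 2. So r1c1=2.
Step 18. [r6c5∈{6}] nothing but 6 survives at r6c5 ⇒ r6c5=6.
Step 19. [r1c2∈{3}] r1c2's peers cover all but 3 ⇒ r1c2=3.
Step 20. [r3c1∈{4}] r3c1 has the single candidate 4 ⇒ r3c1=4.
Step 21. [r5c5∈{1}] r5c5 has the single candidate 1. So r5c5=1.

Answer: 2 3 1 6 4 5 / 5 4 6 3 2 1 / 4 2 5 1 3 6 / 6 1 3 4 5 2 / 3 6 2 5 1 4 / 1 5 4 2 6 3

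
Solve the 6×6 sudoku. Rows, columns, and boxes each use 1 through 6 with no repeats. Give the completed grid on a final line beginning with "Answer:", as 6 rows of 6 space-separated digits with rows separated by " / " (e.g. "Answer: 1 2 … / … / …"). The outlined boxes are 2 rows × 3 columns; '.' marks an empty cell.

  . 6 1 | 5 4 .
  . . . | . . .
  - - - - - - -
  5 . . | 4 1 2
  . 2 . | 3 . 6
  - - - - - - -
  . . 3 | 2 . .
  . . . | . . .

Step 1. [r1c1∈{2,3}] row 1 places 2 nowhere but r1c1. So r1c1=2.
Step 2. [r2c1∈{3,4}] 3 has one home in col 1: r2c1 ⇒ r2c1=3.
Step 3. [r4c3∈{4}] nothing but 4 survives at r4c3, so r4c3=4.
Step 4. [r2c6∈{1}] nothing but 1 survives at r2c6, so r2c6=1.
Step 5. [r6c4∈{1,6}] in col 4, 1 fits only at r6c4. So r6c4=1.
Step 6. [r6c5∈{3,5,6}] 3 has one home in col 5: r6c5, so r6c5=3.
Step 7. [r2c2∈{4,5}] 4 has one home in row 2: r2c2, so r2c2=4.
Step 8. [r5c5∈{5,6}] 6 has one home in box 6: r5c5. So r5c5=6.
Step 9. [r6c2∈{5}] r6c2 is down to just 5 ⇒ r6c2=5.
Step 10. [r6c1∈{4,6}] 6 has one home in col 1: r6c1, so r6c1=6.
Step 11. [r5c1∈{1,4}] col 1 places 4 nowhere but r5c1. So r5c1=4.
Step 12. [r2c3∈{5}] nothing but 5 survives at r2c3 ⇒ r2c3=5.
Step 13. [r3c3∈{6}] nothing but 6 survives at r3c3. So r3c3=6.
Step 14. [r1c6∈{3}] r1c6 is down to just 3, so r1c6=3.
Step 15. [r3c2∈{3}] nothing but 3 survives at r3c2, so r3c2=3.
Step 16. [r2c4∈{6}] nothing but 6 survives at r2c4. So r2c4=6.
Step 17. [r5c6∈{5}] r5c6 has the single candidate 5 ⇒ r5c6=5.
Step 18. [r4c5∈{5}] r4c5 has the single candidate 5. So r4c5=5.
Step 19. [r5c2∈{1}] r5c2's peers cover all but 1, so r5c2=1.
Step 20. [r4c1∈{1}] only 1 remains possible at r4c1, so r4c1=1.
Step 21. [r6c3∈{2}] r6c3 is down to just 2, so r6c3=2.
Step 22. [r6c6∈{4}] r6c6's peers cover all but 4 ⇒ r6c6=4.
Step 23. [r2c5∈{2}] r2c5 has the single candidate 2, so r2c5=2.

Answer: 2 6 1 5 4 3 / 3 4 5 6 2 1 / 5 3 6 4 1 2 / 1 2 4 3 5 6 / 4 1 3 2 6 5 / 6 5 2 1 3 4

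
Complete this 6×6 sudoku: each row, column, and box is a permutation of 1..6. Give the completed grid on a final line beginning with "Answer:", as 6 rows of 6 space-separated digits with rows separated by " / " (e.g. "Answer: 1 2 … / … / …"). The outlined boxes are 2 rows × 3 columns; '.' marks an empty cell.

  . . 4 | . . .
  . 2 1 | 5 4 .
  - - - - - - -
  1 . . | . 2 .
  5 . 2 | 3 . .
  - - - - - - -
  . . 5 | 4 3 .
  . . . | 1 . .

Step 1. [r3c4∈{6}] r3c4's peers cover all but 6, so r3c4=6.
Step 2. [r6c3∈{3,6}] in col 3, 6 fits only at r6c3 ⇒ r6c3=6.
Step 3. [r1c5∈{1,6}] col 5 places 6 nowhere but r1c5, so r1c5=6.
Step 4. [r1c1∈{3}] nothing but 3 survives at r1c1 ⇒ r1c1=3.
Step 5. [r3c6∈{4,5}] row 3 places 5 nowhere but r3c6 ⇒ r3c6=5.
Step 6. [r3c2∈{3,4}] in row 3, 4 fits only at r3c2, so r3c2=4.
Step 7. [r6c6∈{2}] only 2 remains possible at r6c6 ⇒ r6c6=2.
Step 8. [r4c5∈{1}] r4c5's peers cover all but 1. So r4c5=1.
Step 9. [r6c5∈{5}] only 5 remains possible at r6c5, so r6c5=5.
Step 10. [r6c1∈{4}] nothing but 4 survives at r6c1 ⇒ r6c1=4.
Step 11. [r5c6∈{6}] r5c6 has the single candidate 6. So r5c6=6.
Step 12. [r2c6∈{3}] nothing but 3 survives at r2c6, so r2c6=3.
Step 13. [r1c4∈{2}] r1c4 is down to just 2 ⇒ r1c4=2.
Step 14. [r4c2∈{6}] nothing but 6 survives at r4c2 ⇒ r4c2=6.
Step 15. [r6c2∈{3}] r6c2's peers cover all but 3 ⇒ r6c2=3.
Step 16. [r3c3∈{3}] r3c3 has the single candidate 3, so r3c3=3.
Step 17. [r5c1∈{2}] r5c1's peers cover all but 2 ⇒ r5c1=2.
Step 18. [r2c1∈{6}] r2c1 has the single candidate 6. So r2c1=6.
Step 19. [r1c6∈{1}] only 1 remains possible at r1c6, so r1c6=1.
Step 20. [r5c2∈{1}] r5c2's peers cover all but 1. So r5c2=1.
Step 21. [r1c2∈{5}] r1c2 is down to just 5. So r1c2=5.
Step 22. [r4c6∈{4}] only 4 remains possible at r4c6. So r4c6=4.

Answer: 3 5 4 2 6 1 / 6 2 1 5 4 3 / 1 4 3 6 2 5 / 5 6 2 3 1 4 / 2 1 5 4 3 6 / 4 3 6 1 5 2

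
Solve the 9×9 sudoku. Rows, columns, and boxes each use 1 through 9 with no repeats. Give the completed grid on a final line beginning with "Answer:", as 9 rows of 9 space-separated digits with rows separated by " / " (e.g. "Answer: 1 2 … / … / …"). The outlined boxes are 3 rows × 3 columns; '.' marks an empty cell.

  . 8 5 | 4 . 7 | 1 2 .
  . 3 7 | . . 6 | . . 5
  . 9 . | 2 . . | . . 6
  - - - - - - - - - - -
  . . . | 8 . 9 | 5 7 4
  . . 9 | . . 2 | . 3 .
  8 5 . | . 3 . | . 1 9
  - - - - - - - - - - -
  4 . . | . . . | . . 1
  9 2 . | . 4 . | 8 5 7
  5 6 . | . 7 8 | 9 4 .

Step 1. [r8c4∈{1,3,6}] across row 8, 6 lands solely at r8c4, so r8c4=6.
Step 2. [r3c1∈{1}] nothing but 1 survives at r3c1, so r3c1=1.
Step 3. [r5c7∈{6}] nothing but 6 survives at r5c7. So r5c7=6.
Step 4. [r3c6∈{3,5}] across box 2, 3 lands solely at r3c6. So r3c6=3.
Step 5. [r8c3∈{1,3}] across row 8, 3 lands solely at r8c3. So r8c3=3.
Step 6. [r6c3∈{2,4,6}] 6 has one home in row 6: r6c3 ⇒ r6c3=6.
Step 7. [r7c5∈{2,5,9}] across col 5, 2 lands solely at r7c5. So r7c5=2.
Step 8. [r4c2∈{1}] nothing but 1 survives at r4c2 ⇒ r4c2=1.
Step 9. [r7c4∈{3,5,9}] 9 has one home in row 7: r7c4, so r7c4=9.
Step 10. [r5c4∈{1,5,7}] col 4 places 5 nowhere but r5c4 ⇒ r5c4=5.
Step 11. [r3c8∈{8}] r3c8 has the single candidate 8 ⇒ r3c8=8.
Step 12. [r2c5∈{1,8,9}] in row 2, 8 fits only at r2c5. So r2c5=8.
Step 13. [r9c4∈{1,3}] 3 has one home in col 4: r9c4, so r9c4=3.
Step 14. [r4c1∈{2,3}] in row 4, 3 fits only at r4c1, so r4c1=3.
Step 15. [r5c2∈{4,7}] 4 has one home in row 5: r5c2. So r5c2=4.
Step 16. [r3c7∈{4,7}] 7 has one home in row 3: r3c7, so r3c7=7.
Step 17. [r9c9∈{2}] r9c9's peers cover all but 2, so r9c9=2.
Step 18. [r8c6∈{1}] nothing but 1 survives at r8c6. So r8c6=1.
Step 19. [r5c9∈{8}] r5c9 has the single candidate 8. So r5c9=8.
Step 20. [r3c3∈{4}] nothing but 4 survives at r3c3. So r3c3=4.
Step 21. [r9c3∈{1}] r9c3 has the single candidate 1. So r9c3=1.
Step 22. [r1c5∈{9}] r1c5 is down to just 9. So r1c5=9.
Step 23. [r1c9∈{3}] nothing but 3 survives at r1c9. So r1c9=3.
Step 24. [r2c7∈{4}] r2c7 is down to just 4. So r2c7=4.
Step 25. [r6c6∈{4}] nothing but 4 survives at r6c6. So r6c6=4.
Step 26. [r7c7∈{3}] r7c7 is down to just 3, so r7c7=3.
Step 27. [r4c5∈{6}] nothing but 6 survives at r4c5 ⇒ r4c5=6.
Step 28. [r7c3∈{8}] only 8 remains possible at r7c3 ⇒ r7c3=8.
Step 29. [r3c5∈{5}] r3c5 has the single candidate 5, so r3c5=5.
Step 30. [r5c5∈{1}] r5c5 has the single candidate 1. So r5c5=1.
Step 31. [r7c2∈{7}] r7c2 is down to just 7, so r7c2=7.
Step 32. [r2c8∈{9}] r2c8 is down to just 9 ⇒ r2c8=9.
Step 33. [r5c1∈{7}] only 7 remains possible at r5c1. So r5c1=7.
Step 34. [r2c4∈{1}] r2c4's peers cover all but 1, so r2c4=1.
Step 35. [r1c1∈{6}] nothing but 6 survives at r1c1 ⇒ r1c1=6.
Step 36. [r2c1∈{2}] r2c1 is down to just 2 ⇒ r2c1=2.
Step 37. [r4c3∈{2}] only 2 remains possible at r4c3 ⇒ r4c3=2.
Step 38. [r7c6∈{5}] r7c6 is down to just 5, so r7c6=5.
Step 39. [r6c4∈{7}] r6c4 has the single candidate 7, so r6c4=7.
Step 40. [r7c8∈{6}] r7c8 is down to just 6 ⇒ r7c8=6.
Step 41. [r6c7∈{2}] r6c7 has the single candidate 2. So r6c7=2.

Answer: 6 8 5 4 9 7 1 2 3 / 2 3 7 1 8 6 4 9 5 / 1 9 4 2 5 3 7 8 6 / 3 1 2 8 6 9 5 7 4 / 7 4 9 5 1 2 6 3 8 / 8 5 6 7 3 4 2 1 9 / 4 7 8 9 2 5 3 6 1 / 9 2 3 6 4 1 8 5 7 / 5 6 1 3 7 8 9 4 2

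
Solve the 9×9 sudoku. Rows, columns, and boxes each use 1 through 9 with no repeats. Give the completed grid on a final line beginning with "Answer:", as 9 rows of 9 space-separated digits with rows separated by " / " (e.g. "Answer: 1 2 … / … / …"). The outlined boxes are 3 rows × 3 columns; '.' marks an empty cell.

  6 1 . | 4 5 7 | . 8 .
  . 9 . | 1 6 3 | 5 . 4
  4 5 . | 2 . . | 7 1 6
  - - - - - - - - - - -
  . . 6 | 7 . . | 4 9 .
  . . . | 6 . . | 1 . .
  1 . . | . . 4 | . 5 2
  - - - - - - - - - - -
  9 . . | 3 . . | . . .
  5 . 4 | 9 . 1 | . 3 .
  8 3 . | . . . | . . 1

Step 1. [r6c4∈{8}] r6c4's peers cover all but 8. So r6c4=8.
Step 2. [r5c3∈{2,3,5,7,8,9}] 5 has one home in col 3: r5c3, so r5c3=5.
Step 3. [r6c2∈{7}] r6c2 has the single candidate 7 ⇒ r6c2=7.
Step 4. [r2c8∈{2}] only 2 remains possible at r2c8 ⇒ r2c8=2.
Step 5. [r6c7∈{3,6}] row 6 places 6 nowhere but r6c7 ⇒ r6c7=6.
Step 6. [r5c8∈{7}] only 7 remains possible at r5c8 ⇒ r5c8=7.
Step 7. [r7c9∈{5,7,8}] 5 has one home in col 9: r7c9 ⇒ r7c9=5.
Step 8. [r1c3∈{2,3}] in row 1, 2 fits only at r1c3, so r1c3=2.
Step 9. [r9c3∈{7}] r9c3 has the single candidate 7 ⇒ r9c3=7.
Step 10. [r7c5∈{2,4,7,8}] in row 7, 7 fits only at r7c5, so r7c5=7.
Step 11. [r9c7∈{2,9}] across row 9, 9 lands solely at r9c7 ⇒ r9c7=9.
Step 12. [r8c2∈{2,6}] r8c2 is the only open cell in row 8 admitting 6, so r8c2=6.
Step 13. [r7c2∈{2}] r7c2 has the single candidate 2. So r7c2=2.
Step 14. [r7c7∈{8}] r7c7's peers cover all but 8 ⇒ r7c7=8.
Step 15. [r3c6∈{8,9}] r3c6 is the only open cell in col 6 admitting 8 ⇒ r3c6=8.
Step 16. [r5c6∈{2,9}] 9 has one home in col 6: r5c6. So r5c6=9.
Step 17. [r6c5∈{3}] r6c5's peers cover all but 3. So r6c5=3.
Step 18. [r5c5∈{2}] nothing but 2 survives at r5c5, so r5c5=2.
Step 19. [r7c6∈{6}] r7c6 is down to just 6 ⇒ r7c6=6.
Step 20. [r5c1∈{3}] nothing but 3 survives at r5c1 ⇒ r5c1=3.
Step 21. [r5c9∈{8}] only 8 remains possible at r5c9, so r5c9=8.
Step 22. [r9c5∈{4}] r9c5's peers cover all but 4. So r9c5=4.
Step 23. [r1c9∈{3,9}] 9 has one home in row 1: r1c9 ⇒ r1c9=9.
Step 24. [r9c4∈{5}] nothing but 5 survives at r9c4, so r9c4=5.
Step 25. [r4c1∈{2}] r4c1's peers cover all but 2 ⇒ r4c1=2.
Step 26. [r1c7∈{3}] r1c7 has the single candidate 3, so r1c7=3.
Step 27. [r4c6∈{5}] r4c6 has the single candidate 5. So r4c6=5.
Step 28. [r5c2∈{4}] r5c2 is down to just 4. So r5c2=4.
Step 29. [r8c9∈{7}] nothing but 7 survives at r8c9. So r8c9=7.
Step 30. [r3c5∈{9}] r3c5's peers cover all but 9, so r3c5=9.
Step 31. [r2c3∈{8}] nothing but 8 survives at r2c3 ⇒ r2c3=8.
Step 32. [r9c8∈{6}] r9c8's peers cover all but 6, so r9c8=6.
Step 33. [r4c2∈{8}] only 8 remains possible at r4c2. So r4c2=8.
Step 34. [r8c5∈{8}] r8c5 has the single candidate 8 ⇒ r8c5=8.
Step 35. [r4c9∈{3}] only 3 remains possible at r4c9, so r4c9=3.
Step 36. [r4c5∈{1}] r4c5 has the single candidate 1, so r4c5=1.
Step 37. [r7c8∈{4}] r7c8 has the single candidate 4. So r7c8=4.
Step 38. [r2c1∈{7}] r2c1 is down to just 7. So r2c1=7.
Step 39. [r9c6∈{2}] r9c6 has the single candidate 2, so r9c6=2.
Step 40. [r8c7∈{2}] r8c7 has the single candidate 2. So r8c7=2.
Step 41. [r6c3∈{9}] r6c3 has the single candidate 9, so r6c3=9.
Step 42. [r3c3∈{3}] only 3 remains possible at r3c3, so r3c3=3.
Step 43. [r7c3∈{1}] only 1 remains possible at r7c3 ⇒ r7c3=1.

Answer: 6 1 2 4 5 7 3 8 9 / 7 9 8 1 6 3 5 2 4 / 4 5 3 2 9 8 7 1 6 / 2 8 6 7 1 5 4 9 3 / 3 4 5 6 2 9 1 7 8 / 1 7 9 8 3 4 6 5 2 / 9 2 1 3 7 6 8 4 5 / 5 6 4 9 8 1 2 3 7 / 8 3 7 5 4 2 9 6 1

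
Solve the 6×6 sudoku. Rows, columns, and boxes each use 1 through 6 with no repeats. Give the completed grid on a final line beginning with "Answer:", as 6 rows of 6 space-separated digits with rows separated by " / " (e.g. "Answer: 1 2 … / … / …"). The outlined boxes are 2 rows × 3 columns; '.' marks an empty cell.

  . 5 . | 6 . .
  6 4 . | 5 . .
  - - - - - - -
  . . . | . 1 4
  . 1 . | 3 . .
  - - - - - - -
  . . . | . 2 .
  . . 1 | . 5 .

Step 1. [r3c4∈{2}] r3c4's peers cover all but 2 ⇒ r3c4=2.
Step 2. [r2c5∈{3}] r2c5's peers cover all but 3. So r2c5=3.
Step 3. [r2c3∈{2}] r2c3 is down to just 2. So r2c3=2.
Step 4. [r4c1∈{2,4,5}] r4c1 is the only open cell in row 4 admitting 2, so r4c1=2.
Step 5. [r4c3∈{4,5,6}] row 4 places 4 nowhere but r4c3, so r4c3=4.
Step 6. [r1c3∈{3}] r1c3 has the single candidate 3 ⇒ r1c3=3.
Step 7. [r2c6∈{1}] r2c6 is down to just 1. So r2c6=1.
Step 8. [r6c4∈{4}] r6c4's peers cover all but 4 ⇒ r6c4=4.
Step 9. [r6c1∈{3}] r6c1 has the single candidate 3. So r6c1=3.
Step 10. [r5c2∈{6}] r5c2 has the single candidate 6. So r5c2=6.
Step 11. [r3c1∈{5}] only 5 remains possible at r3c1. So r3c1=5.
Step 12. [r6c6∈{6}] r6c6's peers cover all but 6. So r6c6=6.
Step 13. [r4c5∈{6}] r4c5 has the single candidate 6, so r4c5=6.
Step 14. [r5c4∈{1}] r5c4 is down to just 1, so r5c4=1.
Step 15. [r1c6∈{2}] r1c6 has the single candidate 2. So r1c6=2.
Step 16. [r3c2∈{3}] only 3 remains possible at r3c2 ⇒ r3c2=3.
Step 17. [r1c1∈{1}] r1c1's peers cover all but 1. So r1c1=1.
Step 18. [r4c6∈{5}] nothing but 5 survives at r4c6. So r4c6=5.
Step 19. [r1c5∈{4}] only 4 remains possible at r1c5. So r1c5=4.
Step 20. [r6c2∈{2}] r6c2 is down to just 2 ⇒ r6c2=2.
Step 21. [r3c3∈{6}] nothing but 6 survives at r3c3 ⇒ r3c3=6.
Step 22. [r5c3∈{5}] nothing but 5 survives at r5c3. So r5c3=5.
Step 23. [r5c6∈{3}] r5c6's peers cover all but 3 ⇒ r5c6=3.
Step 24. [r5c1∈{4}] r5c1 has the single candidate 4, so r5c1=4.

Answer: 1 5 3 6 4 2 / 6 4 2 5 3 1 / 5 3 6 2 1 4 / 2 1 4 3 6 5 / 4 6 5 1 2 3 / 3 2 1 4 5 6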